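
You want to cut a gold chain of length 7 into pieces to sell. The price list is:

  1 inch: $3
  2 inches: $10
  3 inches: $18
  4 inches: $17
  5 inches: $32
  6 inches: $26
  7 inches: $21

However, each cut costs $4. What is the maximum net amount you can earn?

Consider every possible first cut. net[k] is the best of p[i]+net[k−i] over all sellable i≤k, charging 4 whenever i<k.
net[1] = 3
net[2] = max(3+3-4, 10+0) = 10
net[3] = max(3+10-4, 10+3-4, 18+0) = 18
net[4] = max(3+18-4, 10+10-4, 18+3-4, 17+0) = 17
net[5] = max(3+17-4, 10+18-4, 18+10-4, 17+3-4, 32+0) = 32
net[6] = max(3+32-4, 10+17-4, 18+18-4, 17+10-4, 32+3-4, 26+0) = 32
net[7] = max(3+32-4, 10+32-4, 18+17-4, …, 26+3-4, 21+0) = 38
One optimal plan: pieces 5 + 2 (1 cut) → $42 − $4 = $38.

38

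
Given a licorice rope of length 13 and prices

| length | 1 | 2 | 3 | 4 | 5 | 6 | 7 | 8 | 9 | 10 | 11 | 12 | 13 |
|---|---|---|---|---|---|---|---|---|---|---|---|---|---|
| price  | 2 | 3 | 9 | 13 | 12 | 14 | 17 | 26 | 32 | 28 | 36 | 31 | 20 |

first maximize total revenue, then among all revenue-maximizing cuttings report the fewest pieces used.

Let r[k] be the best obtainable value from length k. For each k, try every first piece i and keep the best of price[i] + r[k−i].
r[1] = 2
r[2] = 4  (first piece 1, then r[1]=2)
r[3] = 9
r[4] = 13
r[5] = 15  (first piece 1, then r[4]=13)
r[6] = 18  (first piece 3, then r[3]=9)
r[7] = 22  (first piece 3, then r[4]=13)
r[8] = 26  (first piece 4, then r[4]=13)
r[9] = 32
r[10] = 34  (first piece 1, then r[9]=32)
r[11] = 36  (first piece 1, then r[10]=34)
r[12] = 41  (first piece 3, then r[9]=32)
r[13] = 45  (first piece 4, then r[9]=32)
Maximum revenue is ¢45.
Now minimize piece count subject to staying optimal: for each k, pieces[k] = 1 + min over i with p[i]+r[k−i]=r[k] of pieces[k−i].
pieces[10] = 2
pieces[11] = 1
pieces[12] = 2
pieces[13] = 2

2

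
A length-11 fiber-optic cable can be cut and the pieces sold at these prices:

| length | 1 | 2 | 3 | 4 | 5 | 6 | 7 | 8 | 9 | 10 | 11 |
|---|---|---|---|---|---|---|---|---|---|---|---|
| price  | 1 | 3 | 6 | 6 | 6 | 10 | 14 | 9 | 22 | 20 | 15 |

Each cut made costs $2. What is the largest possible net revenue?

Consider every possible first cut. net[k] is the best of p[i]+net[k−i] over all sellable i≤k, charging 2 whenever i<k.
net[1] = 1
net[2] = max(1+1-2, 3+0) = 3
net[3] = max(1+3-2, 3+1-2, 6+0) = 6
net[4] = max(1+6-2, 3+3-2, 6+1-2, 6+0) = 6
net[5] = max(1+6-2, 3+6-2, 6+3-2, 6+1-2, 6+0) = 7
net[6] = max(1+7-2, 3+6-2, 6+6-2, 6+3-2, 6+1-2, 10+0) = 10
net[7] = max(1+10-2, 3+7-2, 6+6-2, …, 10+1-2, 14+0) = 14
net[8] = max(1+14-2, 3+10-2, 6+7-2, …, 14+1-2, 9+0) = 13
net[9] = max(1+13-2, 3+14-2, 6+10-2, …, 9+1-2, 22+0) = 22
net[10] = max(1+22-2, 3+13-2, 6+14-2, …, 22+1-2, 20+0) = 21
net[11] = max(1+21-2, 3+22-2, 6+13-2, …, 20+1-2, 15+0) = 23
One optimal plan: pieces 9 + 2 (1 cut) → $25 − $2 = $23.

23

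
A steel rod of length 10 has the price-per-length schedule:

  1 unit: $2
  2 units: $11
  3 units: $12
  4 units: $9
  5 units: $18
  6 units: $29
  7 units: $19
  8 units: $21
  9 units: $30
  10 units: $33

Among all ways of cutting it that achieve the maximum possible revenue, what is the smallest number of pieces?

Consider every possible first cut. r[k] is the best of p[i]+r[k−i] over all sellable i≤k.
r[1] = 2
r[2] = max(2+2, 11+0) = 11
r[3] = max(2+11, 11+2, 12+0) = 13
r[4] = max(2+13, 11+11, 12+2, 9+0) = 22
r[5] = max(2+22, 11+13, 12+11, 9+2, 18+0) = 24
r[6] = max(2+24, 11+22, 12+13, 9+11, 18+2, 29+0) = 33
r[7] = max(2+33, 11+24, 12+22, …, 29+2, 19+0) = 35
r[8] = max(2+35, 11+33, 12+24, …, 19+2, 21+0) = 44
r[9] = max(2+44, 11+35, 12+33, …, 21+2, 30+0) = 46
r[10] = max(2+46, 11+44, 12+35, …, 30+2, 33+0) = 55
Maximum revenue is $55.
Now minimize piece count subject to staying optimal: for each k, pieces[k] = 1 + min over i with p[i]+r[k−i]=r[k] of pieces[k−i].
pieces[7] = 4
pieces[8] = 4
pieces[9] = 5
pieces[10] = 5

5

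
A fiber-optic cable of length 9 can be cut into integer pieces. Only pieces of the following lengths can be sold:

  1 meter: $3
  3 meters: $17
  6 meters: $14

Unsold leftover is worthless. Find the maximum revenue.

51

Let best[k] be the best obtainable value from length k. For each k, try every first piece i and keep the best of price[i] + best[k−i].
best[1] = 3
best[2] = 6  (first piece 1, then best[1]=3)
best[3] = 17
best[4] = 20  (first piece 1, then best[3]=17)
best[5] = 23  (first piece 1, then best[4]=20)
best[6] = 34  (first piece 3, then best[3]=17)
best[7] = 37  (first piece 1, then best[6]=34)
best[8] = 40  (first piece 1, then best[7]=37)
best[9] = 51  (first piece 3, then best[6]=34)
One optimal cutting: 3 + 3 + 3 → $51.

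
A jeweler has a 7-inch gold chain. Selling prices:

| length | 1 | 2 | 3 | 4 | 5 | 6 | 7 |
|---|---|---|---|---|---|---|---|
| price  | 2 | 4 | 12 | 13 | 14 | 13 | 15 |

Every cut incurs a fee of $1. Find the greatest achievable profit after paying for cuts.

Let net[k] be the best obtainable value from length k. For each k, try every first piece i and keep the best of price[i] + net[k−i] minus the 1 cut fee when i<k.
net[1] = 2
net[2] = max(2+2-1, 4+0) = 4
net[3] = max(2+4-1, 4+2-1, 12+0) = 12
net[4] = max(2+12-1, 4+4-1, 12+2-1, 13+0) = 13
net[5] = max(2+13-1, 4+12-1, 12+4-1, 13+2-1, 14+0) = 15
net[6] = max(2+15-1, 4+13-1, 12+12-1, 13+4-1, 14+2-1, 13+0) = 23
net[7] = max(2+23-1, 4+15-1, 12+13-1, …, 13+2-1, 15+0) = 24
One optimal plan: pieces 3 + 3 + 1 (2 cuts) → $26 − $2 = $24.

24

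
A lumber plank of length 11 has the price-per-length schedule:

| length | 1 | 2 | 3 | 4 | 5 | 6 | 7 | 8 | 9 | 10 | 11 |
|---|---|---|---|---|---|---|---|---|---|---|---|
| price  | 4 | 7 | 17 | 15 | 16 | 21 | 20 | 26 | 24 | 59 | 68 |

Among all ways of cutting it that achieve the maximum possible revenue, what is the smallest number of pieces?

Consider every possible first cut. r[k] is the best of p[i]+r[k−i] over all sellable i≤k.
r[1] = 4
r[2] = 8  (first piece 1, then r[1]=4)
r[3] = 17
r[4] = 21  (first piece 1, then r[3]=17)
r[5] = 25  (first piece 1, then r[4]=21)
r[6] = 34  (first piece 3, then r[3]=17)
r[7] = 38  (first piece 1, then r[6]=34)
r[8] = 42  (first piece 1, then r[7]=38)
r[9] = 51  (first piece 3, then r[6]=34)
r[10] = 59
r[11] = 68
Maximum revenue is $68.
Now minimize piece count subject to staying optimal: for each k, pieces[k] = 1 + min over i with p[i]+r[k−i]=r[k] of pieces[k−i].
pieces[8] = 4
pieces[9] = 3
pieces[10] = 1
pieces[11] = 1

1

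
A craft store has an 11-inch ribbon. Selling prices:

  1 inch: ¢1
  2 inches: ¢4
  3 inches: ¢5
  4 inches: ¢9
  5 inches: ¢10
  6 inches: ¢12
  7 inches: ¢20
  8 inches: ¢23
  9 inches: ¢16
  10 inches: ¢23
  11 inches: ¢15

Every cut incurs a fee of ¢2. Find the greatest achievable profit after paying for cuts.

Consider every possible first cut. net[k] is the best of p[i]+net[k−i] over all sellable i≤k, charging 2 whenever i<k.
net[1] = 1
net[2] = max(1+1-2, 4+0) = 4
net[3] = max(1+4-2, 4+1-2, 5+0) = 5
net[4] = max(1+5-2, 4+4-2, 5+1-2, 9+0) = 9
net[5] = max(1+9-2, 4+5-2, 5+4-2, 9+1-2, 10+0) = 10
net[6] = max(1+10-2, 4+9-2, 5+5-2, 9+4-2, 10+1-2, 12+0) = 12
net[7] = max(1+12-2, 4+10-2, 5+9-2, …, 12+1-2, 20+0) = 20
net[8] = max(1+20-2, 4+12-2, 5+10-2, …, 20+1-2, 23+0) = 23
net[9] = max(1+23-2, 4+20-2, 5+12-2, …, 23+1-2, 16+0) = 22
net[10] = max(1+22-2, 4+23-2, 5+20-2, …, 16+1-2, 23+0) = 25
net[11] = max(1+25-2, 4+22-2, 5+23-2, …, 23+1-2, 15+0) = 27
One optimal plan: pieces 7 + 4 (1 cut) → ¢29 − ¢2 = ¢27.

27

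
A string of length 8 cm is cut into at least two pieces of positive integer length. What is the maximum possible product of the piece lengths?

Let P[k] be the best product for length k (with at least one cut). For each first piece i, the rest contributes max(k−i, P[k−i]).
P[2] = 1×max(1,0) = 1×1 = 1
P[3] = 1×max(2,1) = 1×2 = 2
P[4] = 2×max(2,1) = 2×2 = 4
P[5] = 2×max(3,2) = 2×3 = 6
P[6] = 3×max(3,2) = 3×3 = 9
P[7] = 2×max(5,6) = 2×6 = 12
P[8] = 2×max(6,9) = 2×9 = 18
One optimal split: 3 + 3 + 2; product 3×3×2 = 18.

18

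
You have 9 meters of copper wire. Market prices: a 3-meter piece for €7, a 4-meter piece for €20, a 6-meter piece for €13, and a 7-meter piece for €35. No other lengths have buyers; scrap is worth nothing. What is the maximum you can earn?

Let best[k] be the best obtainable value from length k. For each k, try every first piece i and keep the best of price[i] + best[k−i].
best[1] = 0
best[2] = 0
best[3] = 7
best[4] = 20
best[5] = 20
best[6] = 20
best[7] = 35
best[8] = 40  (first piece 4, then best[4]=20)
best[9] = 40
One optimal cutting: pieces 4 + 4 with 1 meter of scrap → €40.

40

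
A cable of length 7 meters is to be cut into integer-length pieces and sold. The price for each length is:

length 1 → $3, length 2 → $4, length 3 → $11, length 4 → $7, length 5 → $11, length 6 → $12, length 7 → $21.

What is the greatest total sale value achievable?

Build v[k] bottom-up: v[k] = max over allowed piece i of (p[i] + v[k−i]).
v[1] = 3
v[2] = max(3+3, 4+0) = 6
v[3] = max(3+6, 4+3, 11+0) = 11
v[4] = max(3+11, 4+6, 11+3, 7+0) = 14
v[5] = max(3+14, 4+11, 11+6, 7+3, 11+0) = 17
v[6] = max(3+17, 4+14, 11+11, 7+6, 11+3, 12+0) = 22
v[7] = max(3+22, 4+17, 11+14, …, 12+3, 21+0) = 25
One optimal cutting: 3 + 3 + 1 → $11 + $11 + $3 = $25.

25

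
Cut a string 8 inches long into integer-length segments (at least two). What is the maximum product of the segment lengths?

Fill g[k] for k=2..8: at each k try every first piece i and multiply by the better of (k−i) uncut or g[k−i].
Small cases: g[2]=1, g[3]=2.
g[4] = max(1*3, 2*2, 3*1) = 4
g[5] = max(1*4, 2*3, 3*2, 4*1) = 6
g[6] = max(1*6, 2*4, 3*3, 4*2, 5*1) = 9
g[7] = max(1*9, 2*6, 3*4, 4*3, 5*2, 6*1) = 12
g[8] = max(1*12, 2*9, 3*6, …, 6*2, 7*1) = 18
One optimal split: 3 + 3 + 2; product 3*3*2 = 18.

18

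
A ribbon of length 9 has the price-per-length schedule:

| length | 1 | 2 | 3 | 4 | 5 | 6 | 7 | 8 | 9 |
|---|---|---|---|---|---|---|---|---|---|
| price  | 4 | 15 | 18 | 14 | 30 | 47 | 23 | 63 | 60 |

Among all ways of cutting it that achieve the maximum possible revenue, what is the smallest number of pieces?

Build r[k] bottom-up: r[k] = max over allowed piece i of (p[i] + r[k−i]).
r[1] = 4
r[2] = max(4+4, 15+0) = 15
r[3] = max(4+15, 15+4, 18+0) = 19
r[4] = max(4+19, 15+15, 18+4, 14+0) = 30
r[5] = max(4+30, 15+19, 18+15, 14+4, 30+0) = 34
r[6] = max(4+34, 15+30, 18+19, 14+15, 30+4, 47+0) = 47
r[7] = max(4+47, 15+34, 18+30, …, 47+4, 23+0) = 51
r[8] = max(4+51, 15+47, 18+34, …, 23+4, 63+0) = 63
r[9] = max(4+63, 15+51, 18+47, …, 63+4, 60+0) = 67
Maximum revenue is ¢67.
Now minimize piece count subject to staying optimal: for each k, pieces[k] = 1 + min over i with p[i]+r[k−i]=r[k] of pieces[k−i].
pieces[6] = 1
pieces[7] = 2
pieces[8] = 1
pieces[9] = 2

2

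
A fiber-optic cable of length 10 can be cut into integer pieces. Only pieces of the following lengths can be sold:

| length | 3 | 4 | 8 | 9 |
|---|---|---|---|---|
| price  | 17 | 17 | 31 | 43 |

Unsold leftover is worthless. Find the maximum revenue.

51

Consider every possible first cut. f[k] is the best of p[i]+f[k−i] over all sellable i≤k.
f[1] = 0
f[2] = 0
f[3] = 17
f[4] = 17
f[5] = 17
f[6] = 34  (first piece 3, then f[3]=17)
f[7] = 34
f[8] = 34
f[9] = 51  (first piece 3, then f[6]=34)
f[10] = 51
One optimal cutting: pieces 3 + 3 + 3 with 1 meter of scrap → $51.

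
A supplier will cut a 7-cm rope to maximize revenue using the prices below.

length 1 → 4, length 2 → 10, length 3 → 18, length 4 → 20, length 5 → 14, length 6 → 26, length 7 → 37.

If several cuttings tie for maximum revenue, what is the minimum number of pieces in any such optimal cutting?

3

Consider every possible first cut. r[k] is the best of p[i]+r[k−i] over all sellable i≤k.
r[1] = 4
r[2] = 10
r[3] = 18
r[4] = 22  (first piece 1, then r[3]=18)
r[5] = 28  (first piece 2, then r[3]=18)
r[6] = 36  (first piece 3, then r[3]=18)
r[7] = 40  (first piece 1, then r[6]=36)
Maximum revenue is 40.
Now minimize piece count subject to staying optimal: for each k, pieces[k] = 1 + min over i with p[i]+r[k−i]=r[k] of pieces[k−i].
pieces[4] = 2
pieces[5] = 2
pieces[6] = 2
pieces[7] = 3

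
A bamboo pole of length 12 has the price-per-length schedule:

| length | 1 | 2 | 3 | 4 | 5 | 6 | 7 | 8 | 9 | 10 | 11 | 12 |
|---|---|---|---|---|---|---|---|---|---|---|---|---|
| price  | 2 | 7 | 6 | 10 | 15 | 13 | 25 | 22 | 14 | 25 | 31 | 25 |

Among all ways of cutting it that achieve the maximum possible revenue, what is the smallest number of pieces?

Build r[k] bottom-up: r[k] = max over allowed piece i of (p[i] + r[k−i]).
r[1] = 2
r[2] = 7
r[3] = 9  (first piece 1, then r[2]=7)
r[4] = 14  (first piece 2, then r[2]=7)
r[5] = 16  (first piece 1, then r[4]=14)
r[6] = 21  (first piece 2, then r[4]=14)
r[7] = 25
r[8] = 28  (first piece 2, then r[6]=21)
r[9] = 32  (first piece 2, then r[7]=25)
r[10] = 35  (first piece 2, then r[8]=28)
r[11] = 39  (first piece 2, then r[9]=32)
r[12] = 42  (first piece 2, then r[10]=35)
Maximum revenue is $42.
Now minimize piece count subject to staying optimal: for each k, pieces[k] = 1 + min over i with p[i]+r[k−i]=r[k] of pieces[k−i].
pieces[9] = 2
pieces[10] = 5
pieces[11] = 3
pieces[12] = 6

6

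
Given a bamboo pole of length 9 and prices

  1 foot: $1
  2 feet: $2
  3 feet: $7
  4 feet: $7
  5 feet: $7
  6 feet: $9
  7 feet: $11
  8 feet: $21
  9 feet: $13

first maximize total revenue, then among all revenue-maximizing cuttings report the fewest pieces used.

2

Consider every possible first cut. r[k] is the best of p[i]+r[k−i] over all sellable i≤k.
r[1] = 1
r[2] = 2  (first piece 1, then r[1]=1)
r[3] = 7
r[4] = 8  (first piece 1, then r[3]=7)
r[5] = 9  (first piece 1, then r[4]=8)
r[6] = 14  (first piece 3, then r[3]=7)
r[7] = 15  (first piece 1, then r[6]=14)
r[8] = 21
r[9] = 22  (first piece 1, then r[8]=21)
Maximum revenue is $22.
Now minimize piece count subject to staying optimal: for each k, pieces[k] = 1 + min over i with p[i]+r[k−i]=r[k] of pieces[k−i].
pieces[6] = 2
pieces[7] = 3
pieces[8] = 1
pieces[9] = 2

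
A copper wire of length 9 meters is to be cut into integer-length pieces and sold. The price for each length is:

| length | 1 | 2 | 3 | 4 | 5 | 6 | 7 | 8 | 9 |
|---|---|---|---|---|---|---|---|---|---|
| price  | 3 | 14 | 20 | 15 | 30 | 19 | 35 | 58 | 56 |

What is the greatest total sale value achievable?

62

Build v[k] bottom-up: v[k] = max over allowed piece i of (p[i] + v[k−i]).
v[1] = 3
v[2] = max(3+3, 14+0) = 14
v[3] = max(3+14, 14+3, 20+0) = 20
v[4] = max(3+20, 14+14, 20+3, 15+0) = 28
v[5] = max(3+28, 14+20, 20+14, 15+3, 30+0) = 34
v[6] = max(3+34, 14+28, 20+20, 15+14, 30+3, 19+0) = 42
v[7] = max(3+42, 14+34, 20+28, …, 19+3, 35+0) = 48
v[8] = max(3+48, 14+42, 20+34, …, 35+3, 58+0) = 58
v[9] = max(3+58, 14+48, 20+42, …, 58+3, 56+0) = 62
One optimal cutting: 3 + 2 + 2 + 2 → €20 + €14 + €14 + €14 = €62.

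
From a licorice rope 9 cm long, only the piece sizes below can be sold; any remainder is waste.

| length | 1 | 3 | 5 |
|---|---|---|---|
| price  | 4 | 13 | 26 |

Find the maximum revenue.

Consider every possible first cut. f[k] is the best of p[i]+f[k−i] over all sellable i≤k.
f[1] = 4
f[2] = 8  (first piece 1, then f[1]=4)
f[3] = max(4+8, 13+0) = 13
f[4] = max(4+13, 13+4) = 17
f[5] = max(4+17, 13+8, 26+0) = 26
f[6] = max(4+26, 13+13, 26+4) = 30
f[7] = max(4+30, 13+17, 26+8) = 34
f[8] = max(4+34, 13+26, 26+13) = 39
f[9] = max(4+39, 13+30, 26+17) = 43
One optimal cutting: 5 + 3 + 1 → ¢43.

43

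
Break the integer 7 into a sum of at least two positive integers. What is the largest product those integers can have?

12

Let m[k] be the best product for length k (with at least one cut). For each first piece i, the rest contributes max(k−i, m[k−i]).
m[2] = 1×max(1,0) = 1×1 = 1
m[3] = max(1×2, 2×1) = 2
m[4] = max(1×3, 2×2, 3×1) = 4
m[5] = max(1×4, 2×3, 3×2, 4×1) = 6
m[6] = max(1×6, 2×4, 3×3, 4×2, 5×1) = 9
m[7] = max(1×9, 2×6, 3×4, 4×3, 5×2, 6×1) = 12
One optimal split: 3 + 2 + 2; product 3×2×2 = 12.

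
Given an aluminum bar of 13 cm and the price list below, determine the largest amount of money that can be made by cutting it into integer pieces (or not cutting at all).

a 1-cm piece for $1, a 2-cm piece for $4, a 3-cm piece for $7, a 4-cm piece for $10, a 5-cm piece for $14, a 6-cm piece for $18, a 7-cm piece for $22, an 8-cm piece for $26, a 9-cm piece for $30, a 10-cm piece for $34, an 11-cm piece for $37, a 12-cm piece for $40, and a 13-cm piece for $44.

44

Build r[k] bottom-up: r[k] = max over allowed piece i of (p[i] + r[k−i]).
r[1] = 1
r[2] = max(1+1, 4+0) = 4
r[3] = max(1+4, 4+1, 7+0) = 7
r[4] = max(1+7, 4+4, 7+1, 10+0) = 10
r[5] = max(1+10, 4+7, 7+4, 10+1, 14+0) = 14
r[6] = max(1+14, 4+10, 7+7, 10+4, 14+1, 18+0) = 18
r[7] = max(1+18, 4+14, 7+10, …, 18+1, 22+0) = 22
r[8] = max(1+22, 4+18, 7+14, …, 22+1, 26+0) = 26
r[9] = max(1+26, 4+22, 7+18, …, 26+1, 30+0) = 30
r[10] = max(1+30, 4+26, 7+22, …, 30+1, 34+0) = 34
r[11] = max(1+34, 4+30, 7+26, …, 34+1, 37+0) = 37
r[12] = max(1+37, 4+34, 7+30, …, 37+1, 40+0) = 40
r[13] = max(1+40, 4+37, 7+34, …, 40+1, 44+0) = 44
Best is to sell the whole 13-cm piece uncut for $44.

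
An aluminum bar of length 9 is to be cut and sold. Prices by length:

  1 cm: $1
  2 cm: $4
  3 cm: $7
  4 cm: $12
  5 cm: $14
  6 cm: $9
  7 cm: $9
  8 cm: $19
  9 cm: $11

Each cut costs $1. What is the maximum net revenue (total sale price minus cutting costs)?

Let v[k] be the best obtainable value from length k. For each k, try every first piece i and keep the best of price[i] + v[k−i] minus the 1 cut fee when i<k.
v[1] = 1
v[2] = max(1+1-1, 4+0) = 4
v[3] = max(1+4-1, 4+1-1, 7+0) = 7
v[4] = max(1+7-1, 4+4-1, 7+1-1, 12+0) = 12
v[5] = max(1+12-1, 4+7-1, 7+4-1, 12+1-1, 14+0) = 14
v[6] = max(1+14-1, 4+12-1, 7+7-1, 12+4-1, 14+1-1, 9+0) = 15
v[7] = max(1+15-1, 4+14-1, 7+12-1, …, 9+1-1, 9+0) = 18
v[8] = max(1+18-1, 4+15-1, 7+14-1, …, 9+1-1, 19+0) = 23
v[9] = max(1+23-1, 4+18-1, 7+15-1, …, 19+1-1, 11+0) = 25
One optimal plan: pieces 5 + 4 (1 cut) → $26 − $1 = $25.

25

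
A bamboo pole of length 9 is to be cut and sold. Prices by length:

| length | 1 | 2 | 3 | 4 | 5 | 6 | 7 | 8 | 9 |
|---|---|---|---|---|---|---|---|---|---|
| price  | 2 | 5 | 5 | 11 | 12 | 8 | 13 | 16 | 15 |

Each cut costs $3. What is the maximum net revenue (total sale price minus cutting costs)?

20

Build r[k] bottom-up: r[k] = max over allowed piece i of (p[i] + r[k−i]) − 3 per cut.
r[1] = 2
r[2] = 5
r[3] = 5
r[4] = 11
r[5] = 12
r[6] = 13  (first piece 2, then r[4]=11)
r[7] = 14  (first piece 2, then r[5]=12)
r[8] = 19  (first piece 4, then r[4]=11)
r[9] = 20  (first piece 4, then r[5]=12)
One optimal plan: pieces 5 + 4 (1 cut) → $23 − $3 = $20.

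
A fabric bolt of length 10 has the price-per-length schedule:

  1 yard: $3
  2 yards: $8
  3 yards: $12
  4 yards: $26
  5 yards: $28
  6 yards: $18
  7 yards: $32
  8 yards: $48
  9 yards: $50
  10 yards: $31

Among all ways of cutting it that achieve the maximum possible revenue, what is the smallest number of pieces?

3

Build r[k] bottom-up: r[k] = max over allowed piece i of (p[i] + r[k−i]).
r[1] = 3
r[2] = max(3+3, 8+0) = 8
r[3] = max(3+8, 8+3, 12+0) = 12
r[4] = max(3+12, 8+8, 12+3, 26+0) = 26
r[5] = max(3+26, 8+12, 12+8, 26+3, 28+0) = 29
r[6] = max(3+29, 8+26, 12+12, 26+8, 28+3, 18+0) = 34
r[7] = max(3+34, 8+29, 12+26, …, 18+3, 32+0) = 38
r[8] = max(3+38, 8+34, 12+29, …, 32+3, 48+0) = 52
r[9] = max(3+52, 8+38, 12+34, …, 48+3, 50+0) = 55
r[10] = max(3+55, 8+52, 12+38, …, 50+3, 31+0) = 60
Maximum revenue is $60.
Now minimize piece count subject to staying optimal: for each k, pieces[k] = 1 + min over i with p[i]+r[k−i]=r[k] of pieces[k−i].
pieces[7] = 2
pieces[8] = 2
pieces[9] = 3
pieces[10] = 3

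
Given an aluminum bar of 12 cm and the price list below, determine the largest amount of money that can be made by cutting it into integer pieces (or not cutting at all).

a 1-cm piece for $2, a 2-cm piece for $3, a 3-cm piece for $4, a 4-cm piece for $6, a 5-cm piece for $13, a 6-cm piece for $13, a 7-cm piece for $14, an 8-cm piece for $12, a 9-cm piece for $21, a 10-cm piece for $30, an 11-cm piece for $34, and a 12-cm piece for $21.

Consider every possible first cut. R[k] is the best of p[i]+R[k−i] over all sellable i≤k.
R[1] = 2
R[2] = 4  (first piece 1, then R[1]=2)
R[3] = 6  (first piece 1, then R[2]=4)
R[4] = 8  (first piece 1, then R[3]=6)
R[5] = 13
R[6] = 15  (first piece 1, then R[5]=13)
R[7] = 17  (first piece 1, then R[6]=15)
R[8] = 19  (first piece 1, then R[7]=17)
R[9] = 21  (first piece 1, then R[8]=19)
R[10] = 30
R[11] = 34
R[12] = 36  (first piece 1, then R[11]=34)
One optimal cutting: 11 + 1 → $34 + $2 = $36.

36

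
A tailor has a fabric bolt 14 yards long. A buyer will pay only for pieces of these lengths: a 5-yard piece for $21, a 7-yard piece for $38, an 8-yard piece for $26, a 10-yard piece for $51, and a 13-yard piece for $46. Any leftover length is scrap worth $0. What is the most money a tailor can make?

Let f[k] be the best obtainable value from length k. For each k, try every first piece i and keep the best of price[i] + f[k−i].
f[1] = 0
f[2] = 0
f[3] = 0
f[4] = 0
f[5] = 21
f[6] = 21
f[7] = 38
f[8] = 38
f[9] = 38
f[10] = 51
f[11] = 51
f[12] = 59  (first piece 5, then f[7]=38)
f[13] = 59
f[14] = 76  (first piece 7, then f[7]=38)
One optimal cutting: 7 + 7 → $76.

76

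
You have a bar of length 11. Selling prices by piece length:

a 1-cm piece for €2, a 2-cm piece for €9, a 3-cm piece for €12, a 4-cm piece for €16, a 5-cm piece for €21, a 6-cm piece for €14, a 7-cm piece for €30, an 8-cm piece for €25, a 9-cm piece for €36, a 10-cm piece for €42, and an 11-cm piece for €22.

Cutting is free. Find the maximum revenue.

Build v[k] bottom-up: v[k] = max over allowed piece i of (p[i] + v[k−i]).
v[1] = 2
v[2] = max(2+2, 9+0) = 9
v[3] = max(2+9, 9+2, 12+0) = 12
v[4] = max(2+12, 9+9, 12+2, 16+0) = 18
v[5] = max(2+18, 9+12, 12+9, 16+2, 21+0) = 21
v[6] = max(2+21, 9+18, 12+12, 16+9, 21+2, 14+0) = 27
v[7] = max(2+27, 9+21, 12+18, …, 14+2, 30+0) = 30
v[8] = max(2+30, 9+27, 12+21, …, 30+2, 25+0) = 36
v[9] = max(2+36, 9+30, 12+27, …, 25+2, 36+0) = 39
v[10] = max(2+39, 9+36, 12+30, …, 36+2, 42+0) = 45
v[11] = max(2+45, 9+39, 12+36, …, 42+2, 22+0) = 48
One optimal cutting: 3 + 2 + 2 + 2 + 2 → €12 + €9 + €9 + €9 + €9 = €48.

48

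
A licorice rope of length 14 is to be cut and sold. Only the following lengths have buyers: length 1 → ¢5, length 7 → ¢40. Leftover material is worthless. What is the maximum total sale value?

80

Consider every possible first cut. best[k] is the best of p[i]+best[k−i] over all sellable i≤k.
best[1] = 5
best[2] = 10  (first piece 1, then best[1]=5)
best[3] = 15  (first piece 1, then best[2]=10)
best[4] = 20  (first piece 1, then best[3]=15)
best[5] = 25  (first piece 1, then best[4]=20)
best[6] = 30  (first piece 1, then best[5]=25)
best[7] = 40
best[8] = 45  (first piece 1, then best[7]=40)
best[9] = 50  (first piece 1, then best[8]=45)
best[10] = 55  (first piece 1, then best[9]=50)
best[11] = 60  (first piece 1, then best[10]=55)
best[12] = 65  (first piece 1, then best[11]=60)
best[13] = 70  (first piece 1, then best[12]=65)
best[14] = 80  (first piece 7, then best[7]=40)
One optimal cutting: 7 + 7 → ¢80.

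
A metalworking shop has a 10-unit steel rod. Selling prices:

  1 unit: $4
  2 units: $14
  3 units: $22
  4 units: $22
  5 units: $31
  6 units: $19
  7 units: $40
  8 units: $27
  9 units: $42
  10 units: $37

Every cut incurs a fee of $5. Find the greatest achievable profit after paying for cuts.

Build net[k] bottom-up: net[k] = max over allowed piece i of (p[i] + net[k−i]) − 5 per cut.
net[1] = 4
net[2] = max(4+4-5, 14+0) = 14
net[3] = max(4+14-5, 14+4-5, 22+0) = 22
net[4] = max(4+22-5, 14+14-5, 22+4-5, 22+0) = 23
net[5] = max(4+23-5, 14+22-5, 22+14-5, 22+4-5, 31+0) = 31
net[6] = max(4+31-5, 14+23-5, 22+22-5, 22+14-5, 31+4-5, 19+0) = 39
net[7] = max(4+39-5, 14+31-5, 22+23-5, …, 19+4-5, 40+0) = 40
net[8] = max(4+40-5, 14+39-5, 22+31-5, …, 40+4-5, 27+0) = 48
net[9] = max(4+48-5, 14+40-5, 22+39-5, …, 27+4-5, 42+0) = 56
net[10] = max(4+56-5, 14+48-5, 22+40-5, …, 42+4-5, 37+0) = 57
One optimal plan: pieces 3 + 3 + 2 + 2 (3 cuts) → $72 − $15 = $57.

57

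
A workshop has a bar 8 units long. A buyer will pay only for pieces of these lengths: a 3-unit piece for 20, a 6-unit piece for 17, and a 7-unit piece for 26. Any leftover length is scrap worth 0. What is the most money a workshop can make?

Consider every possible first cut. f[k] is the best of p[i]+f[k−i] over all sellable i≤k.
f[1] = 0
f[2] = 0
f[3] = 20
f[4] = 20
f[5] = 20
f[6] = max(20+20, 17+0) = 40
f[7] = max(20+20, 17+0, 26+0) = 40
f[8] = max(20+20, 17+0, 26+0) = 40
One optimal cutting: pieces 3 + 3 with 2 units of scrap → 40.

40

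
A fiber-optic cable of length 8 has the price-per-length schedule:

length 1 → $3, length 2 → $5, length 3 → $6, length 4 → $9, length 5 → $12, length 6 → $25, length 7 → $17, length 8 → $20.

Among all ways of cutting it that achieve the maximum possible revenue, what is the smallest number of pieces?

3

Consider every possible first cut. r[k] is the best of p[i]+r[k−i] over all sellable i≤k.
r[1] = 3
r[2] = max(3+3, 5+0) = 6
r[3] = max(3+6, 5+3, 6+0) = 9
r[4] = max(3+9, 5+6, 6+3, 9+0) = 12
r[5] = max(3+12, 5+9, 6+6, 9+3, 12+0) = 15
r[6] = max(3+15, 5+12, 6+9, 9+6, 12+3, 25+0) = 25
r[7] = max(3+25, 5+15, 6+12, …, 25+3, 17+0) = 28
r[8] = max(3+28, 5+25, 6+15, …, 17+3, 20+0) = 31
Maximum revenue is $31.
Now minimize piece count subject to staying optimal: for each k, pieces[k] = 1 + min over i with p[i]+r[k−i]=r[k] of pieces[k−i].
pieces[5] = 5
pieces[6] = 1
pieces[7] = 2
pieces[8] = 3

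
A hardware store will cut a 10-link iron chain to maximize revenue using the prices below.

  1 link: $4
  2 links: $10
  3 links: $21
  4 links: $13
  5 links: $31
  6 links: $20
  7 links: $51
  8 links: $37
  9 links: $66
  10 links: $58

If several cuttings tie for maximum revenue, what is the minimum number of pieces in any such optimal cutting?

2

Consider every possible first cut. r[k] is the best of p[i]+r[k−i] over all sellable i≤k.
r[1] = 4
r[2] = 10
r[3] = 21
r[4] = 25  (first piece 1, then r[3]=21)
r[5] = 31  (first piece 2, then r[3]=21)
r[6] = 42  (first piece 3, then r[3]=21)
r[7] = 51
r[8] = 55  (first piece 1, then r[7]=51)
r[9] = 66
r[10] = 72  (first piece 3, then r[7]=51)
Maximum revenue is $72.
Now minimize piece count subject to staying optimal: for each k, pieces[k] = 1 + min over i with p[i]+r[k−i]=r[k] of pieces[k−i].
pieces[7] = 1
pieces[8] = 2
pieces[9] = 1
pieces[10] = 2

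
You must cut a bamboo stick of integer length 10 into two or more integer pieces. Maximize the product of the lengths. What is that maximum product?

36

Define f[k] = max over 1≤i<k of i · max(k−i, f[k−i]); the inner max lets the remainder stay uncut if that's better.
f[2] = 1*max(1,0) = 1*1 = 1
f[3] = max(1*2, 2*1) = 2
f[4] = max(1*3, 2*2, 3*1) = 4
f[5] = max(1*4, 2*3, 3*2, 4*1) = 6
f[6] = max(1*6, 2*4, 3*3, 4*2, 5*1) = 9
f[7] = max(1*9, 2*6, 3*4, 4*3, 5*2, 6*1) = 12
f[8] = max(1*12, 2*9, 3*6, …, 6*2, 7*1) = 18
f[9] = max(1*18, 2*12, 3*9, …, 7*2, 8*1) = 27
f[10] = max(1*27, 2*18, 3*12, …, 8*2, 9*1) = 36
One optimal split: 3 + 3 + 2 + 2; product 3*3*2*2 = 36.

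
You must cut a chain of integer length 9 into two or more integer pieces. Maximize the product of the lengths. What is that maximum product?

Let f[k] be the best product for length k (with at least one cut). For each first piece i, the rest contributes max(k−i, f[k−i]).
Small cases: f[2]=1, f[3]=2.
f[4] = max(1*3, 2*2, 3*1) = 4
f[5] = max(1*4, 2*3, 3*2, 4*1) = 6
f[6] = max(1*6, 2*4, 3*3, 4*2, 5*1) = 9
f[7] = max(1*9, 2*6, 3*4, 4*3, 5*2, 6*1) = 12
f[8] = max(1*12, 2*9, 3*6, …, 6*2, 7*1) = 18
f[9] = max(1*18, 2*12, 3*9, …, 7*2, 8*1) = 27
One optimal split: 3 + 3 + 3; product 3*3*3 = 27.

27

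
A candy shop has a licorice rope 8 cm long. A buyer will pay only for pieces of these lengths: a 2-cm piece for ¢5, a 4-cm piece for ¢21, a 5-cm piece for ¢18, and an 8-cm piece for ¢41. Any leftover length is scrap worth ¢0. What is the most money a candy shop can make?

Consider every possible first cut. best[k] is the best of p[i]+best[k−i] over all sellable i≤k.
best[1] = 0
best[2] = 5
best[3] = 5
best[4] = 21
best[5] = 21
best[6] = 26  (first piece 2, then best[4]=21)
best[7] = 26
best[8] = 42  (first piece 4, then best[4]=21)
One optimal cutting: 4 + 4 → ¢42.

42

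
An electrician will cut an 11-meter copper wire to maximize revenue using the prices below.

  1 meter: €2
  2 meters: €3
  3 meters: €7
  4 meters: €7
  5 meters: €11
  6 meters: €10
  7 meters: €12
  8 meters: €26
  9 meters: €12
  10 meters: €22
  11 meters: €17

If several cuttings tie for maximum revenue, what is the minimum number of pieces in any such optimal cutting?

Consider every possible first cut. r[k] is the best of p[i]+r[k−i] over all sellable i≤k.
r[1] = 2
r[2] = 4  (first piece 1, then r[1]=2)
r[3] = 7
r[4] = 9  (first piece 1, then r[3]=7)
r[5] = 11  (first piece 1, then r[4]=9)
r[6] = 14  (first piece 3, then r[3]=7)
r[7] = 16  (first piece 1, then r[6]=14)
r[8] = 26
r[9] = 28  (first piece 1, then r[8]=26)
r[10] = 30  (first piece 1, then r[9]=28)
r[11] = 33  (first piece 3, then r[8]=26)
Maximum revenue is €33.
Now minimize piece count subject to staying optimal: for each k, pieces[k] = 1 + min over i with p[i]+r[k−i]=r[k] of pieces[k−i].
pieces[8] = 1
pieces[9] = 2
pieces[10] = 3
pieces[11] = 2

2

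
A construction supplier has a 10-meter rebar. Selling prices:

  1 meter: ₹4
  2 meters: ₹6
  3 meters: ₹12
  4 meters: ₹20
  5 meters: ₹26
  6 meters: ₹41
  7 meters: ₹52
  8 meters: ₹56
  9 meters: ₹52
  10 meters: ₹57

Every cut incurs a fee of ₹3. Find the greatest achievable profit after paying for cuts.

Build net[k] bottom-up: net[k] = max over allowed piece i of (p[i] + net[k−i]) − 3 per cut.
net[1] = 4
net[2] = max(4+4-3, 6+0) = 6
net[3] = max(4+6-3, 6+4-3, 12+0) = 12
net[4] = max(4+12-3, 6+6-3, 12+4-3, 20+0) = 20
net[5] = max(4+20-3, 6+12-3, 12+6-3, 20+4-3, 26+0) = 26
net[6] = max(4+26-3, 6+20-3, 12+12-3, 20+6-3, 26+4-3, 41+0) = 41
net[7] = max(4+41-3, 6+26-3, 12+20-3, …, 41+4-3, 52+0) = 52
net[8] = max(4+52-3, 6+41-3, 12+26-3, …, 52+4-3, 56+0) = 56
net[9] = max(4+56-3, 6+52-3, 12+41-3, …, 56+4-3, 52+0) = 57
net[10] = max(4+57-3, 6+56-3, 12+52-3, …, 52+4-3, 57+0) = 61
One optimal plan: pieces 7 + 3 (1 cut) → ₹64 − ₹3 = ₹61.

61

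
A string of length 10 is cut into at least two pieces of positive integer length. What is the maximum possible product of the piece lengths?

Let prod[k] be the best product for length k (with at least one cut). For each first piece i, the rest contributes max(k−i, prod[k−i]).
prod[2] = 1·max(1,0) = 1·1 = 1
prod[3] = max(1·2, 2·1) = 2
prod[4] = max(1·3, 2·2, 3·1) = 4
prod[5] = max(1·4, 2·3, 3·2, 4·1) = 6
prod[6] = max(1·6, 2·4, 3·3, 4·2, 5·1) = 9
prod[7] = max(1·9, 2·6, 3·4, 4·3, 5·2, 6·1) = 12
prod[8] = max(1·12, 2·9, 3·6, …, 6·2, 7·1) = 18
prod[9] = max(1·18, 2·12, 3·9, …, 7·2, 8·1) = 27
prod[10] = max(1·27, 2·18, 3·12, …, 8·2, 9·1) = 36
One optimal split: 3 + 3 + 2 + 2; product 3·3·2·2 = 36.

36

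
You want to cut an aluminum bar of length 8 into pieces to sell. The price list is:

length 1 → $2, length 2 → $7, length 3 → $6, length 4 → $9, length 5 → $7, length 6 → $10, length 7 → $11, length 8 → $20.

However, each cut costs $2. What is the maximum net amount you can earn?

Build v[k] bottom-up: v[k] = max over allowed piece i of (p[i] + v[k−i]) − 2 per cut.
v[1] = 2
v[2] = 7
v[3] = 7  (first piece 1, then v[2]=7)
v[4] = 12  (first piece 2, then v[2]=7)
v[5] = 12  (first piece 1, then v[4]=12)
v[6] = 17  (first piece 2, then v[4]=12)
v[7] = 17  (first piece 1, then v[6]=17)
v[8] = 22  (first piece 2, then v[6]=17)
One optimal plan: pieces 2 + 2 + 2 + 2 (3 cuts) → $28 − $6 = $22.

22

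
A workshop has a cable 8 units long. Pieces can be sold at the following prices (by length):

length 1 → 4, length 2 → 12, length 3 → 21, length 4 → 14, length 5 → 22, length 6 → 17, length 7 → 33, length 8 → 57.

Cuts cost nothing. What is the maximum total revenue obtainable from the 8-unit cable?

57

Let R[k] be the best obtainable value from length k. For each k, try every first piece i and keep the best of price[i] + R[k−i].
R[1] = 4
R[2] = max(4+4, 12+0) = 12
R[3] = max(4+12, 12+4, 21+0) = 21
R[4] = max(4+21, 12+12, 21+4, 14+0) = 25
R[5] = max(4+25, 12+21, 21+12, 14+4, 22+0) = 33
R[6] = max(4+33, 12+25, 21+21, 14+12, 22+4, 17+0) = 42
R[7] = max(4+42, 12+33, 21+25, …, 17+4, 33+0) = 46
R[8] = max(4+46, 12+42, 21+33, …, 33+4, 57+0) = 57
Best is to sell the whole 8-unit piece uncut for 57.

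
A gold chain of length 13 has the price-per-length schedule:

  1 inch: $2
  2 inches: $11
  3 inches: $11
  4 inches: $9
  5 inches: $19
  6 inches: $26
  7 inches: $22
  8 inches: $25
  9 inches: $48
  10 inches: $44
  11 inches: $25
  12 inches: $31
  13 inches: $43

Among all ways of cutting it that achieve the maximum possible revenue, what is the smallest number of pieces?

Consider every possible first cut. r[k] is the best of p[i]+r[k−i] over all sellable i≤k.
r[1] = 2
r[2] = max(2+2, 11+0) = 11
r[3] = max(2+11, 11+2, 11+0) = 13
r[4] = max(2+13, 11+11, 11+2, 9+0) = 22
r[5] = max(2+22, 11+13, 11+11, 9+2, 19+0) = 24
r[6] = max(2+24, 11+22, 11+13, 9+11, 19+2, 26+0) = 33
r[7] = max(2+33, 11+24, 11+22, …, 26+2, 22+0) = 35
r[8] = max(2+35, 11+33, 11+24, …, 22+2, 25+0) = 44
r[9] = max(2+44, 11+35, 11+33, …, 25+2, 48+0) = 48
r[10] = max(2+48, 11+44, 11+35, …, 48+2, 44+0) = 55
r[11] = max(2+55, 11+48, 11+44, …, 44+2, 25+0) = 59
r[12] = max(2+59, 11+55, 11+48, …, 25+2, 31+0) = 66
r[13] = max(2+66, 11+59, 11+55, …, 31+2, 43+0) = 70
Maximum revenue is $70.
Now minimize piece count subject to staying optimal: for each k, pieces[k] = 1 + min over i with p[i]+r[k−i]=r[k] of pieces[k−i].
pieces[10] = 5
pieces[11] = 2
pieces[12] = 6
pieces[13] = 3

3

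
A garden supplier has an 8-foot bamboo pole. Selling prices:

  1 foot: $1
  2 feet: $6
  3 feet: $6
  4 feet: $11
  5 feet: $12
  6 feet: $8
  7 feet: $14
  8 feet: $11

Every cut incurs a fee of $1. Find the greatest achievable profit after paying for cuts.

21

Build v[k] bottom-up: v[k] = max over allowed piece i of (p[i] + v[k−i]) − 1 per cut.
v[1] = 1
v[2] = 6
v[3] = 6  (first piece 1, then v[2]=6)
v[4] = 11  (first piece 2, then v[2]=6)
v[5] = 12
v[6] = 16  (first piece 2, then v[4]=11)
v[7] = 17  (first piece 2, then v[5]=12)
v[8] = 21  (first piece 2, then v[6]=16)
One optimal plan: pieces 2 + 2 + 2 + 2 (3 cuts) → $24 − $3 = $21.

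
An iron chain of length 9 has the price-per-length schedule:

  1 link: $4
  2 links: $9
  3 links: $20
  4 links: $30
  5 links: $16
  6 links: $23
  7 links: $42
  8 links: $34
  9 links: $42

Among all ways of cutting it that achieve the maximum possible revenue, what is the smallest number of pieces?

Build r[k] bottom-up: r[k] = max over allowed piece i of (p[i] + r[k−i]).
r[1] = 4
r[2] = 9
r[3] = 20
r[4] = 30
r[5] = 34  (first piece 1, then r[4]=30)
r[6] = 40  (first piece 3, then r[3]=20)
r[7] = 50  (first piece 3, then r[4]=30)
r[8] = 60  (first piece 4, then r[4]=30)
r[9] = 64  (first piece 1, then r[8]=60)
Maximum revenue is $64.
Now minimize piece count subject to staying optimal: for each k, pieces[k] = 1 + min over i with p[i]+r[k−i]=r[k] of pieces[k−i].
pieces[6] = 2
pieces[7] = 2
pieces[8] = 2
pieces[9] = 3

3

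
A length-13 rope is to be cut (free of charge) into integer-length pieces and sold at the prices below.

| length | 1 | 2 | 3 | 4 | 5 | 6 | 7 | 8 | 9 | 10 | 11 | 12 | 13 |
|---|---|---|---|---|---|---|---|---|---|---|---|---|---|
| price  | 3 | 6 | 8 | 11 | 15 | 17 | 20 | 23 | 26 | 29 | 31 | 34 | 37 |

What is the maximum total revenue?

39

Build v[k] bottom-up: v[k] = max over allowed piece i of (p[i] + v[k−i]).
v[1] = 3
v[2] = max(3+3, 6+0) = 6
v[3] = max(3+6, 6+3, 8+0) = 9
v[4] = max(3+9, 6+6, 8+3, 11+0) = 12
v[5] = max(3+12, 6+9, 8+6, 11+3, 15+0) = 15
v[6] = max(3+15, 6+12, 8+9, 11+6, 15+3, 17+0) = 18
v[7] = max(3+18, 6+15, 8+12, …, 17+3, 20+0) = 21
v[8] = max(3+21, 6+18, 8+15, …, 20+3, 23+0) = 24
v[9] = max(3+24, 6+21, 8+18, …, 23+3, 26+0) = 27
v[10] = max(3+27, 6+24, 8+21, …, 26+3, 29+0) = 30
v[11] = max(3+30, 6+27, 8+24, …, 29+3, 31+0) = 33
v[12] = max(3+33, 6+30, 8+27, …, 31+3, 34+0) = 36
v[13] = max(3+36, 6+33, 8+30, …, 34+3, 37+0) = 39
One optimal cutting: 1 + 1 + 1 + 1 + 1 + 1 + 1 + 1 + 1 + 1 + 1 + 1 + 1 → 3 + 3 + 3 + 3 + 3 + 3 + 3 + 3 + 3 + 3 + 3 + 3 + 3 = 39.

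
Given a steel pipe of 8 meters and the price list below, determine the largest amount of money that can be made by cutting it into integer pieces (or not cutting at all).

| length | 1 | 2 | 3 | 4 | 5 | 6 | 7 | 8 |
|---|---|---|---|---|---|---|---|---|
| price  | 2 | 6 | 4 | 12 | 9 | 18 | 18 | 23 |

24

Let best[k] be the best obtainable value from length k. For each k, try every first piece i and keep the best of price[i] + best[k−i].
best[1] = 2
best[2] = max(2+2, 6+0) = 6
best[3] = max(2+6, 6+2, 4+0) = 8
best[4] = max(2+8, 6+6, 4+2, 12+0) = 12
best[5] = max(2+12, 6+8, 4+6, 12+2, 9+0) = 14
best[6] = max(2+14, 6+12, 4+8, 12+6, 9+2, 18+0) = 18
best[7] = max(2+18, 6+14, 4+12, …, 18+2, 18+0) = 20
best[8] = max(2+20, 6+18, 4+14, …, 18+2, 23+0) = 24
One optimal cutting: 2 + 2 + 2 + 2 → $6 + $6 + $6 + $6 = $24.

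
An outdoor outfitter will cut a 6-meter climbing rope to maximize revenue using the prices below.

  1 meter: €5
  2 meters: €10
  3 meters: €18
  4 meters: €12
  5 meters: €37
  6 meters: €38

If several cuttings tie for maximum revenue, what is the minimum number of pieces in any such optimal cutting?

2

Let r[k] be the best obtainable value from length k. For each k, try every first piece i and keep the best of price[i] + r[k−i].
r[1] = 5
r[2] = max(5+5, 10+0) = 10
r[3] = max(5+10, 10+5, 18+0) = 18
r[4] = max(5+18, 10+10, 18+5, 12+0) = 23
r[5] = max(5+23, 10+18, 18+10, 12+5, 37+0) = 37
r[6] = max(5+37, 10+23, 18+18, 12+10, 37+5, 38+0) = 42
Maximum revenue is €42.
Now minimize piece count subject to staying optimal: for each k, pieces[k] = 1 + min over i with p[i]+r[k−i]=r[k] of pieces[k−i].
pieces[3] = 1
pieces[4] = 2
pieces[5] = 1
pieces[6] = 2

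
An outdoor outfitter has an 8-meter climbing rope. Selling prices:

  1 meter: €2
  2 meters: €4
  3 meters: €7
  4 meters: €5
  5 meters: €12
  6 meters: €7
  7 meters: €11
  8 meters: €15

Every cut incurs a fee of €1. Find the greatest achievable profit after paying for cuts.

18

Let net[k] be the best obtainable value from length k. For each k, try every first piece i and keep the best of price[i] + net[k−i] minus the 1 cut fee when i<k.
net[1] = 2
net[2] = max(2+2-1, 4+0) = 4
net[3] = max(2+4-1, 4+2-1, 7+0) = 7
net[4] = max(2+7-1, 4+4-1, 7+2-1, 5+0) = 8
net[5] = max(2+8-1, 4+7-1, 7+4-1, 5+2-1, 12+0) = 12
net[6] = max(2+12-1, 4+8-1, 7+7-1, 5+4-1, 12+2-1, 7+0) = 13
net[7] = max(2+13-1, 4+12-1, 7+8-1, …, 7+2-1, 11+0) = 15
net[8] = max(2+15-1, 4+13-1, 7+12-1, …, 11+2-1, 15+0) = 18
One optimal plan: pieces 5 + 3 (1 cut) → €19 − €1 = €18.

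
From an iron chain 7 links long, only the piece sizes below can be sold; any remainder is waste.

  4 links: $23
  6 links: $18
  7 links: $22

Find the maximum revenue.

23

Consider every possible first cut. r[k] is the best of p[i]+r[k−i] over all sellable i≤k.
r[1] = 0
r[2] = 0
r[3] = 0
r[4] = 23
r[5] = 23
r[6] = 23
r[7] = 23
One optimal cutting: pieces 4 with 3 links of scrap → $23.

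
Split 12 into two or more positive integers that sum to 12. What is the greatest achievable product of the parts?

81

Fill g[k] for k=2..12: at each k try every first piece i and multiply by the better of (k−i) uncut or g[k−i].
Small cases: g[2]=1, g[3]=2, g[4]=4.
g[5] = max(1·4, 2·3, 3·2, 4·1) = 6
g[6] = max(1·6, 2·4, 3·3, 4·2, 5·1) = 9
g[7] = max(1·9, 2·6, 3·4, 4·3, 5·2, 6·1) = 12
g[8] = max(1·12, 2·9, 3·6, …, 6·2, 7·1) = 18
g[9] = max(1·18, 2·12, 3·9, …, 7·2, 8·1) = 27
g[10] = max(1·27, 2·18, 3·12, …, 8·2, 9·1) = 36
g[11] = max(1·36, 2·27, 3·18, …, 9·2, 10·1) = 54
g[12] = max(1·54, 2·36, 3·27, …, 10·2, 11·1) = 81
One optimal split: 3 + 3 + 3 + 3; product 3·3·3·3 = 81.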